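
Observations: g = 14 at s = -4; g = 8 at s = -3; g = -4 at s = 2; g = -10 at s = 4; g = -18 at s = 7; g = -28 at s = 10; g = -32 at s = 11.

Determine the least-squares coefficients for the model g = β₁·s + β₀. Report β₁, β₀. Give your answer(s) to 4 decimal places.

β₁ = -2.9214, β₀ = 1.2683

Setting ∂/∂β₁ … = 0 gives: 315·β₁ + 27·β₀ = -886;  27·β₁ + 7·β₀ = -70.
Δ = 315·7 − 27² = 1476.
β₁ = ((-886)·7 − 27·(-70))/1476 = -1078/369; β₀ = (315·(-70) − 27·(-886))/1476 = 52/41.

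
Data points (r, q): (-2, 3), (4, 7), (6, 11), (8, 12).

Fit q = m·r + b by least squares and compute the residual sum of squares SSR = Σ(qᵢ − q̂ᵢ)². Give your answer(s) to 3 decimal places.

SSR = 2.464

Normal-equation sums: Σr·r = 120, Σr = 16, Σ1 = 4.
Moment sums: Σr·q = 184, Σq = 33.
Δ = 120·4 − 16² = 224.
m = (184·4 − 16·33)/224 = 13/14; b = (120·33 − 16·184)/224 = 127/28.
Residuals: 9/28, -5/4, 25/28, 1/28; SSR = 69/28.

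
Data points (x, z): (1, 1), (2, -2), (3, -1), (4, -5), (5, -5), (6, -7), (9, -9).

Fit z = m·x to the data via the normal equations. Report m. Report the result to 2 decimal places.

Forming MᵀM = [[172]] and Mᵀz = [-174]ᵀ gives MᵀM·[m]ᵀ = Mᵀz.
Hence m = -174 / 172 ≈ -1.01163.

m = -1.01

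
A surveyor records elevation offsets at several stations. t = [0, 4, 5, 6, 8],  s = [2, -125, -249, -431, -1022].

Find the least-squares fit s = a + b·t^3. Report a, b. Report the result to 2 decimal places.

The normal equations are: 5·a + 917·b = -1825;  917·a + 328521·b = -655485.
(Σ1 = 5, Σt^3 = 917, Σt^3·t^3 = 328521, Σs = -1825, Σt^3·s = -655485.)
det = 5·328521 − 917² = 801716.
a = ((-1825)·328521 − 917·(-655485))/801716 = 382230/200429; b = (5·(-655485) − 917·(-1825))/801716 = -400975/200429.

a = 1.91, b = -2.00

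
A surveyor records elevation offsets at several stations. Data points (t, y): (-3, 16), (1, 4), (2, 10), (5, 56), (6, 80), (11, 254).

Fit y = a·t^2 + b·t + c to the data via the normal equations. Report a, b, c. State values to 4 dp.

a = 1.9998, b = 1.0360, c = 0.8733

From the data, Σt^2·t^2 = 16660, Σt^2·t = 1654, Σt^2 = 196, Σt·t = 196, Σt = 22, Σ1 = 6.
Right-hand side: Σt^2·y = 35202, Σt·y = 3530, Σy = 420.
Normal equations: [[16660, 1654, 196]; [1654, 196, 22]; [196, 22, 6]]·[a, b, c]ᵀ = [35202, 3530, 420]ᵀ.
Row-reducing yields a = 462208/231123, b = 239447/231123, c = 67281/77041.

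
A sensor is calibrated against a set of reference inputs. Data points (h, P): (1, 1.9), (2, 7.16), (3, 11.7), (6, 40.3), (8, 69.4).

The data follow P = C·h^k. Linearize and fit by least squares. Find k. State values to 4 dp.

k = 1.7006

Linearized form: ln P = k·ln h + ln C. From the 5 transformed points,
Over the data: Σln h = 5.6630, Σ(ln h)² = 9.2219, Σln P = 13.0062, Σln h·ln P = 19.5062.
Normal system: [[9.2219, 5.6630]; [5.6630, 5]]·[k, ln C]ᵀ = [19.5062, 13.0062]ᵀ.
Solving (det = 14.0403): k = 1.70063, ln C = 0.67512.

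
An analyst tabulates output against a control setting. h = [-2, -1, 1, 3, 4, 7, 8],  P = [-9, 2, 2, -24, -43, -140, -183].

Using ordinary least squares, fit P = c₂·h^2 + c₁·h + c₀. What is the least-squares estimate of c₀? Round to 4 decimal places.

c₀ = 3.7712

Normal-equation sums: Σh^2·h^2 = 6852, Σh^2·h = 938, Σh^2 = 144, Σh·h = 144, Σh = 20, Σ1 = 7.
Right-hand side: Σh^2·P = -19508, Σh·P = -2670, ΣP = -395.
MᵀM·[c₂, c₁, c₀]ᵀ = MᵀP becomes [[6852, 938, 144]; [938, 144, 20]; [144, 20, 7]]·[c₂, c₁, c₀]ᵀ = [-19508, -2670, -395]ᵀ.
Solving the 3×3 system (Gaussian elimination) gives c₂ = -16299/5579, c₁ = -3728/106001, c₀ = 399747/106001.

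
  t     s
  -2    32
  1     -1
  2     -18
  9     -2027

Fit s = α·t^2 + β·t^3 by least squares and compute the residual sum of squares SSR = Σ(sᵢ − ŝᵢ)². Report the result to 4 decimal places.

SSR = 2.7728

The normal system MᵀM·[α, β]ᵀ = Mᵀs is [[6594, 59050]; [59050, 531570]]·[α, β]ᵀ = [-164132, -1478084]ᵀ.
det = 6594·531570 − 59050² = 18270080.
α = ((-164132)·531570 − 59050·(-1478084))/18270080 = 207581/114188; β = (6594·(-1478084) − 59050·(-164132))/18270080 = -1702853/570940.
Residuals: 123909/142735, 23502/142735, -201429/142735, 3538/142735; SSR = 395782/142735.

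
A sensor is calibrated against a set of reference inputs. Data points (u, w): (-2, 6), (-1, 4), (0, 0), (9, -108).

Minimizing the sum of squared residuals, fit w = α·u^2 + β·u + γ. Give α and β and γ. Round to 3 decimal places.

With design matrix M, MᵀM = [[6578, 720, 86]; [720, 86, 6]; [86, 6, 4]] and Mᵀw = [-8720, -988, -98]ᵀ.
Solving the 3×3 system (Gaussian elimination) gives α = -6085/7426, β = -34403/7426, γ = 495/7426.

α = -0.819, β = -4.633, γ = 0.067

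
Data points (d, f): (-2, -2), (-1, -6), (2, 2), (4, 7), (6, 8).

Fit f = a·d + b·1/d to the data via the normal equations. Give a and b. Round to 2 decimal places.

Setting ∂/∂a … = 0 gives: 61·a + 5·b = 90;  5·a + (229/144)·b = 133/12.
Δ = 61·(229/144) − 5² = 10369/144.
a = (90·(229/144) − 5·(133/12))/(10369/144) = 12630/10369; b = (61·(133/12) − 5·90)/(10369/144) = 32556/10369.

a = 1.22, b = 3.14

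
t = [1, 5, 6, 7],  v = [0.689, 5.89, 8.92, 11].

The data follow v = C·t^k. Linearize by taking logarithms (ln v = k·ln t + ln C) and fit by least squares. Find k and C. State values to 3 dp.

Linearized form: ln v = k·ln t + ln C. From the 4 transformed points,
Sums: Σln t = 5.3471, Σ(ln t)² = 9.5873, Σln v = 5.9869, Σln t·ln v = 11.4409.
Normal system: [[9.5873, 5.3471]; [5.3471, 4]]·[k, ln C]ᵀ = [11.4409, 5.9869]ᵀ.
Solving (det = 9.7575): k = 1.40927, ln C = -0.38715, so C = exp(-0.38715) = 0.67899.

k = 1.409, C = 0.679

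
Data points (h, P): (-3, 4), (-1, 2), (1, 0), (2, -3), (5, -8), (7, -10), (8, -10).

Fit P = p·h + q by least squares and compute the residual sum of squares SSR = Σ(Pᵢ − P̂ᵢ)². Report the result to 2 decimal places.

SSR = 4.51

From the data, Σh·h = 153, Σh = 19, Σ1 = 7.
And Σh·P = -210, ΣP = -25.
Normal equations: [[153, 19]; [19, 7]]·[p, q]ᵀ = [-210, -25]ᵀ.
Eliminating q: 7·(row 1) − 19·(row 2) gives 710·p = 7·(-210) − 19·(-25) = -995, so p = -199/142.
Then q = ((-25) − 19·(-199/142))/7 = 33/142.
Residuals: -31/71, 26/71, 83/71, -61/142, -87/71, -30/71, 139/142; SSR = 641/142.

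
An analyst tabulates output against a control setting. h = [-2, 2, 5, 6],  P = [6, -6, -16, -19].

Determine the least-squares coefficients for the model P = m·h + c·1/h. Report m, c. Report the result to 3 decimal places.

m = -3.206, c = 0.807

Forming AᵀA = [[69, 4]; [4, 511/900]] and AᵀP = [-218, -371/30]ᵀ gives AᵀA·[m, c]ᵀ = AᵀP.
det = 69·(511/900) − 4² = 6953/300.
m = ((-218)·(511/900) − 4·(-371/30))/(6953/300) = -3934/1227; c = (69·(-371/30) − 4·(-218))/(6953/300) = 330/409.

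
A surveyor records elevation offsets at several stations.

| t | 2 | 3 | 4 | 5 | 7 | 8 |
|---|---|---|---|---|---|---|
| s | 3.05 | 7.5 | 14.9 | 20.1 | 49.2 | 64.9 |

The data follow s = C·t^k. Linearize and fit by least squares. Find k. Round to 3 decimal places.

k = 2.193

With ln sᵢ as the transformed response and ln tᵢ as the regressor:
AᵀA = [[14.3101, 8.8128]; [8.8128, 6]], rhs = [27.8192, 16.9009]ᵀ  (here Σln t = 8.8128, Σ(ln t)² = 14.3101, Σln s = 16.9009, Σln t·ln s = 27.8192).
Slope k = (n·Σln t·ln s − Σln t·Σln s)/(n·Σ(ln t)² − (Σln t)²) = (6·27.8192 − 8.8128·16.9009)/8.1947 = 2.19292; ln C = (Σln s − k·Σln t)/n = -0.40416.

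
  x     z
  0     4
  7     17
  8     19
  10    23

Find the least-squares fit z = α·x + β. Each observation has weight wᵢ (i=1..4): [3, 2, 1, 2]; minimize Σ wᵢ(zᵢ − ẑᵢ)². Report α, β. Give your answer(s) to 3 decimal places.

α = 1.889, β = 3.959

Forming MᵀWM = [[362, 42]; [42, 8]] and MᵀWz = [850, 111]ᵀ gives MᵀWM·[α, β]ᵀ = MᵀWz.
Δ = 362·8 − 42² = 1132.
α = (850·8 − 42·111)/1132 = 1069/566; β = (362·111 − 42·850)/1132 = 2241/566.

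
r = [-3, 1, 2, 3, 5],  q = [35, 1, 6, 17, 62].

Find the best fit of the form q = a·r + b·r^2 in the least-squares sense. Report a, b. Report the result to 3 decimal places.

The normal equations are: 48·a + 134·b = 269;  134·a + 804·b = 2043.
(Σr·r = 48, Σr·r^2 = 134, Σr^2·r^2 = 804, Σr·q = 269, Σr^2·q = 2043.)
Determinant 48·804 − 134² = 20636.
a = (269·804 − 134·2043)/20636 = -39/14; b = (48·2043 − 134·269)/20636 = 2819/938.

a = -2.786, b = 3.005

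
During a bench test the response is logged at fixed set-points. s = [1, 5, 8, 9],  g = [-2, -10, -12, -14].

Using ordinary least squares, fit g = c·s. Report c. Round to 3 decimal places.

c = -1.602

From the data, Σs·s = 171.
Moment sums: Σs·g = -274.
c = (-274)/171 = -1.60234.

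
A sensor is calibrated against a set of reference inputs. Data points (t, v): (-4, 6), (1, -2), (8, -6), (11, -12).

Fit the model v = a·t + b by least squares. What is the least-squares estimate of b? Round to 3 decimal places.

With design matrix X, XᵀX = [[202, 16]; [16, 4]] and Xᵀv = [-206, -14]ᵀ.
det = 202·4 − 16² = 552.
a = ((-206)·4 − 16·(-14))/552 = -25/23; b = (202·(-14) − 16·(-206))/552 = 39/46.

b = 0.848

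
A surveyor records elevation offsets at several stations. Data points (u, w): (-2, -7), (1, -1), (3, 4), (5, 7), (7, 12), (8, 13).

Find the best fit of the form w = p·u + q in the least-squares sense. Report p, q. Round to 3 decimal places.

p = 2.037, q = -2.804

From the data, Σu·u = 152, Σu = 22, Σ1 = 6.
For Xᵀw: Σu·w = 248, Σw = 28.
XᵀX·[p, q]ᵀ = Xᵀw becomes [[152, 22]; [22, 6]]·[p, q]ᵀ = [248, 28]ᵀ.
Eliminating q: 6·(row 1) − 22·(row 2) gives 428·p = 6·248 − 22·28 = 872, so p = 218/107.
Then q = (28 − 22·(218/107))/6 = -300/107.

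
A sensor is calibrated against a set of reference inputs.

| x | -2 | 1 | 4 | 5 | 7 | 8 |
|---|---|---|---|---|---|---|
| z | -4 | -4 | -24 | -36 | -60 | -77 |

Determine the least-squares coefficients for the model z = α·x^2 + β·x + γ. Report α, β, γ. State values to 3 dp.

Setting ∂/∂α … = 0 gives: 7395·α + 1037·β + 159·γ = -9172;  1037·α + 159·β + 23·γ = -1308;  159·α + 23·β + 6·γ = -205.
(Σx^2·x^2 = 7395, Σx^2·x = 1037, Σx^2 = 159, Σx·x = 159, Σx = 23, Σ1 = 6, Σx^2·z = -9172, Σx·z = -1308, Σz = -205.)
Row-reducing yields α = -2777/2840, β = -20879/14200, γ = -18589/7100.

α = -0.978, β = -1.470, γ = -2.618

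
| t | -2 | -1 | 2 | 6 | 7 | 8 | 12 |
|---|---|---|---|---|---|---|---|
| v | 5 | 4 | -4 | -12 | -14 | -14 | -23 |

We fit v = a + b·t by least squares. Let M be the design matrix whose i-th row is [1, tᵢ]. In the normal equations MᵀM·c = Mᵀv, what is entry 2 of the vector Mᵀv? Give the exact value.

-580

Entry 2 ↔ basis t, so (Mᵀv)_{2} = Σᵢ (t)·vᵢ = (-2)·(5) + (-1)·(4) + (2)·(-4) + (6)·(-12) + (7)·(-14) + (8)·(-14) + (12)·(-23) = -580.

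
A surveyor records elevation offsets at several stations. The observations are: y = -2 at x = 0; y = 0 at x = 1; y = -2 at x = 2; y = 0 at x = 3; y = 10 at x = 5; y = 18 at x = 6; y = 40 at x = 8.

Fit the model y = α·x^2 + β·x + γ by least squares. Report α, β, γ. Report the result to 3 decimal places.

α = 0.946, β = -2.532, γ = -0.595

With design matrix A, AᵀA = [[6115, 889, 139]; [889, 139, 25]; [139, 25, 7]] and Aᵀy = [3450, 474, 64]ᵀ.
Solving the 3×3 system (Gaussian elimination) gives α = 437/462, β = -195/77, γ = -25/42.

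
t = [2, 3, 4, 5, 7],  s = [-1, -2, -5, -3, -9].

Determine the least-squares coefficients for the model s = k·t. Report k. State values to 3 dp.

k = -1.029

The normal system MᵀM·[k]ᵀ = Mᵀs is [[103]]·[k]ᵀ = [-106]ᵀ.
k = (-106)/103 = -1.02913.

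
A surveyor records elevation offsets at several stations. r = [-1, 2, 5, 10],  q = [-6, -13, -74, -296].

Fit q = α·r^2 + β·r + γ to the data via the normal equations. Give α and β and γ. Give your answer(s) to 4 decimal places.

α = -3.0053, β = 0.6858, γ = -2.3199

Entries of AᵀA: Σr^2·r^2 = 10642, Σr^2·r = 1132, Σr^2 = 130, Σr·r = 130, Σr = 16, Σ1 = 4.
And Σr^2·q = -31508, Σr·q = -3350, Σq = -389.
Inverting the 3×3 Gram matrix, [α, β, γ]ᵀ = [-16355/5442, 622/907, -12625/5442]ᵀ.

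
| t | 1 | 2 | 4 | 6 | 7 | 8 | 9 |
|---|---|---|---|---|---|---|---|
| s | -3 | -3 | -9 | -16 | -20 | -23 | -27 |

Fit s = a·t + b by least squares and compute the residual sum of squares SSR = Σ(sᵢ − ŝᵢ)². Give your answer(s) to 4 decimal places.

Compute the Gram sums: Σt·t = 251, Σt = 37, Σ1 = 7.
For Aᵀs: Σt·s = -708, Σs = -101.
Δ = 251·7 − 37² = 388.
a = ((-708)·7 − 37·(-101))/388 = -1219/388; b = (251·(-101) − 37·(-708))/388 = 845/388.
Residuals: -395/194, 429/388, 539/388, 261/388, -18/97, -17/388, -175/194; SSR = 3337/388.

SSR = 8.6005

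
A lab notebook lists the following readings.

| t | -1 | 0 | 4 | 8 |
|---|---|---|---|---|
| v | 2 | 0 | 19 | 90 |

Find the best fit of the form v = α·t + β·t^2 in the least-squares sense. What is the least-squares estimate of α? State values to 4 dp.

α = -1.4416

From the data, Σt·t = 81, Σt·t^2 = 575, Σt^2·t^2 = 4353.
For Aᵀv: Σt·v = 794, Σt^2·v = 6066.
AᵀA·[α, β]ᵀ = Aᵀv becomes [[81, 575]; [575, 4353]]·[α, β]ᵀ = [794, 6066]ᵀ.
Eliminating β: 4353·(row 1) − 575·(row 2) gives 21968·α = 4353·794 − 575·6066 = -31668, so α = -7917/5492.
Then β = (6066 − 575·(-7917/5492))/4353 = 8699/5492.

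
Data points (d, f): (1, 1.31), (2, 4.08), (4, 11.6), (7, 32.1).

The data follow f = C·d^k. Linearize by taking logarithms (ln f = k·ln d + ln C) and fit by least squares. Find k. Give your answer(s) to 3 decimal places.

Taking logs, ln f = k·ln d + ln C, so regress ln f on ln d.
XᵀX = [[6.1888, 4.0254]; [4.0254, 4]], rhs = [11.1225, 7.5960]ᵀ  (here Σln d = 4.0254, Σ(ln d)² = 6.1888, Σln f = 7.5960, Σln d·ln f = 11.1225).
Solving (det = 8.5519): k = 1.62697, ln C = 0.26172.

k = 1.627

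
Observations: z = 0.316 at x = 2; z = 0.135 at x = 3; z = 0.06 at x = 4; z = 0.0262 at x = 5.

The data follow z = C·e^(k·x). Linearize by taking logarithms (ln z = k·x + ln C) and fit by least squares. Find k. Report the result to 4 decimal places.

Let Y = ln z. Fitting Y = k·x + ln C by least squares:
Over the data: Σx = 14.0000, Σ(x)² = 54.0000, Σln z = -9.6099, Σx·ln z = -37.7751.
Normal system: [[54.0000, 14.0000]; [14.0000, 4]]·[k, ln C]ᵀ = [-37.7751, -9.6099]ᵀ.
Slope k = (n·Σx·ln z − Σx·Σln z)/(n·Σ(x)² − (Σx)²) = (4·-37.7751 − 14.0000·-9.6099)/20.0000 = -0.82809; ln C = (Σln z − k·Σx)/n = 0.49583.

k = -0.8281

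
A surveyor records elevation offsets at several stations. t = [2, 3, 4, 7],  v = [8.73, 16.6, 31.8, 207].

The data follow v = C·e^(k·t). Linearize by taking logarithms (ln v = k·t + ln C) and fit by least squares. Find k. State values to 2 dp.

k = 0.63

Let Y = ln v. Fitting Y = k·t + ln C by least squares:
Σt = 16.0000, Σ(t)² = 78.0000, Σln v = 13.7684, Σt·ln v = 63.9286.
Equations: 78.0000·k + 16.0000·ln C = 63.9286;  16.0000·k + 4·ln C = 13.7684.
Slope k = (n·Σt·ln v − Σt·Σln v)/(n·Σ(t)² − (Σt)²) = (4·63.9286 − 16.0000·13.7684)/56.0000 = 0.63252; ln C = (Σln v − k·Σt)/n = 0.91202.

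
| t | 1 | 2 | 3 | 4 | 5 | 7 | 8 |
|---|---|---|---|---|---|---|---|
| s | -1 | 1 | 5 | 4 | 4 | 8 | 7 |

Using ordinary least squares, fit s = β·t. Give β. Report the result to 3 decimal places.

β = 0.976

AᵀA·[β]ᵀ = Aᵀs reads: 168·β = 164.
(Σt·t = 168, Σt·s = 164.)
Hence β = 164 / 168 ≈ 0.97619.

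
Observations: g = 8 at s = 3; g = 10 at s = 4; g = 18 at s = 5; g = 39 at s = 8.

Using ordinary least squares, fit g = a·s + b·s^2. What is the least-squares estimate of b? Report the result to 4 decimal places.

From the data, Σs·s = 114, Σs·s^2 = 728, Σs^2·s^2 = 5058.
Moment sums: Σs·g = 466, Σs^2·g = 3178.
Normal equations: [[114, 728]; [728, 5058]]·[a, b]ᵀ = [466, 3178]ᵀ.
Δ = 114·5058 − 728² = 46628.
a = (466·5058 − 728·3178)/46628 = 10861/11657; b = (114·3178 − 728·466)/46628 = 5761/11657.

b = 0.4942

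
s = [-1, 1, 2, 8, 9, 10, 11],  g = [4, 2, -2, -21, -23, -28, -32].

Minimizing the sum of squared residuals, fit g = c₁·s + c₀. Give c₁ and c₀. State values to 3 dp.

Entries of AᵀA: Σs·s = 372, Σs = 40, Σ1 = 7.
And Σs·g = -1013, Σg = -100.
Δ = 372·7 − 40² = 1004.
c₁ = ((-1013)·7 − 40·(-100))/1004 = -3091/1004; c₀ = (372·(-100) − 40·(-1013))/1004 = 830/251.

c₁ = -3.079, c₀ = 3.307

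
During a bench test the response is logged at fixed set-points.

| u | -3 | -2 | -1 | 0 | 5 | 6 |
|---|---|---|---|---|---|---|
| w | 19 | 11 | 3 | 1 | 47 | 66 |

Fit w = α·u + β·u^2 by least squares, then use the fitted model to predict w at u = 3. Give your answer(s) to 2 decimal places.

The normal equations are: 75·α + 305·β = 549;  305·α + 2019·β = 3769.
Δ = 75·2019 − 305² = 58400.
α = (549·2019 − 305·3769)/58400 = -20557/29200; β = (75·3769 − 305·549)/58400 = 11523/5840.
At u = 3: ŵ = (-20557/29200)·(3) + (11523/5840)·(9) = 28554/1825.

ŵ = 15.65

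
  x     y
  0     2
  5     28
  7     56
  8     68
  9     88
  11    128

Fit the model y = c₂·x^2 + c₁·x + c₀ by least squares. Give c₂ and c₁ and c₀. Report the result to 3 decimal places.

Forming MᵀM = [[28324, 3040, 340]; [3040, 340, 40]; [340, 40, 6]] and Mᵀy = [30412, 3276, 370]ᵀ gives MᵀM·[c₂, c₁, c₀]ᵀ = Mᵀy.
Row-reducing yields c₂ = 2504/2481, c₁ = 4877/12405, c₀ = 1533/827.

c₂ = 1.009, c₁ = 0.393, c₀ = 1.854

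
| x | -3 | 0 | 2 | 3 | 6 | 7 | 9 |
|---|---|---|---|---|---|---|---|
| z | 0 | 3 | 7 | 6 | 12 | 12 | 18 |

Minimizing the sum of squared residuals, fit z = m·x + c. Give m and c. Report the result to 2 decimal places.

m = 1.43, c = 3.38

From the data, Σx·x = 188, Σx = 24, Σ1 = 7.
Moment sums: Σx·z = 350, Σz = 58.
So AᵀA·[m, c]ᵀ = Aᵀz: [[188, 24]; [24, 7]]·[m, c]ᵀ = [350, 58]ᵀ.
det = 188·7 − 24² = 740.
m = (350·7 − 24·58)/740 = 529/370; c = (188·58 − 24·350)/740 = 626/185.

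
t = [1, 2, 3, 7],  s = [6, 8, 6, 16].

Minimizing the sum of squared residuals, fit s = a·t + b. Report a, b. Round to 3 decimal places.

With design matrix M, MᵀM = [[63, 13]; [13, 4]] and Mᵀs = [152, 36]ᵀ.
det = 63·4 − 13² = 83.
a = (152·4 − 13·36)/83 = 140/83; b = (63·36 − 13·152)/83 = 292/83.

a = 1.687, b = 3.518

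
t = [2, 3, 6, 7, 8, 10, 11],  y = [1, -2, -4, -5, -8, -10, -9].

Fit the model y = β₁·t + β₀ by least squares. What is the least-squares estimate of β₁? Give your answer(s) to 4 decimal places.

Forming AᵀA = [[383, 47]; [47, 7]] and Aᵀy = [-326, -37]ᵀ gives AᵀA·[β₁, β₀]ᵀ = Aᵀy.
Determinant 383·7 − 47² = 472.
β₁ = ((-326)·7 − 47·(-37))/472 = -543/472; β₀ = (383·(-37) − 47·(-326))/472 = 1151/472.

β₁ = -1.1504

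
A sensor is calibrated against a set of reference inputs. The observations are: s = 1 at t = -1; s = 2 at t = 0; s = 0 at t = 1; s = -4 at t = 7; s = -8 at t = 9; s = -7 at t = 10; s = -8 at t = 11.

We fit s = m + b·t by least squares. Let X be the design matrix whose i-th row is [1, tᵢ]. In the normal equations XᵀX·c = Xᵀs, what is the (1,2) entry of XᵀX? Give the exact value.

Row 1 ↔ basis 1, column 2 ↔ basis t, so (XᵀX)_{1,2} = Σᵢ t = (1)·(-1) + (1)·(0) + (1)·(1) + (1)·(7) + (1)·(9) + (1)·(10) + (1)·(11) = 37.

37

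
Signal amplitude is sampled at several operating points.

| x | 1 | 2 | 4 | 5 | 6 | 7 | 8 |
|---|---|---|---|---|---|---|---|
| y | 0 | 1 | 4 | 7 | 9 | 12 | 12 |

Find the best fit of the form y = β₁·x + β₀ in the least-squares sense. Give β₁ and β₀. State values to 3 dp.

From the data, Σx·x = 195, Σx = 33, Σ1 = 7.
For Mᵀy: Σx·y = 287, Σy = 45.
So MᵀM·[β₁, β₀]ᵀ = Mᵀy: [[195, 33]; [33, 7]]·[β₁, β₀]ᵀ = [287, 45]ᵀ.
Δ = 195·7 − 33² = 276.
β₁ = (287·7 − 33·45)/276 = 131/69; β₀ = (195·45 − 33·287)/276 = -58/23.

β₁ = 1.899, β₀ = -2.522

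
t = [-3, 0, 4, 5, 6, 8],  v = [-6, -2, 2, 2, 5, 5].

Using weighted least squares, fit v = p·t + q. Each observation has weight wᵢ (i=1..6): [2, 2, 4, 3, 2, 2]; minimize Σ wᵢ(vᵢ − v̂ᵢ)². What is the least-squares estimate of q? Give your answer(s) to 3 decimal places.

q = -2.430

Entries of AᵀWA: Σwᵢ·t·t = 357, Σwᵢ·t = 53, Σwᵢ·1 = 15.
For AᵀWv: Σwᵢ·t·v = 238, Σwᵢ·v = 18.
det = 357·15 − 53² = 2546.
p = (238·15 − 53·18)/2546 = 1308/1273; q = (357·18 − 53·238)/2546 = -3094/1273.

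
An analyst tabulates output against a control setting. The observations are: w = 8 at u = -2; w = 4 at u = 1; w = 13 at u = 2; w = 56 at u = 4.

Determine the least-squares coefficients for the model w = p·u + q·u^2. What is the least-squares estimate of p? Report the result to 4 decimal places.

p = 1.6073

Compute the Gram sums: Σu·u = 25, Σu·u^2 = 65, Σu^2·u^2 = 289.
And Σu·w = 238, Σu^2·w = 984.
Normal equations: [[25, 65]; [65, 289]]·[p, q]ᵀ = [238, 984]ᵀ.
det = 25·289 − 65² = 3000.
p = (238·289 − 65·984)/3000 = 2411/1500; q = (25·984 − 65·238)/3000 = 913/300.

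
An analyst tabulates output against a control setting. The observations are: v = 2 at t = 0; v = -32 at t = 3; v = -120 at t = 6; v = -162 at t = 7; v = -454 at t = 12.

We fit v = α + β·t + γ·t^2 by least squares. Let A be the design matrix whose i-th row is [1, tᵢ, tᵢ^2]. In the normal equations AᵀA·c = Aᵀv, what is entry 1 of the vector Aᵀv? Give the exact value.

Entry 1 ↔ basis 1, so (Aᵀv)_{1} = Σᵢ vᵢ = (1)·(2) + (1)·(-32) + (1)·(-120) + (1)·(-162) + (1)·(-454) = -766.

-766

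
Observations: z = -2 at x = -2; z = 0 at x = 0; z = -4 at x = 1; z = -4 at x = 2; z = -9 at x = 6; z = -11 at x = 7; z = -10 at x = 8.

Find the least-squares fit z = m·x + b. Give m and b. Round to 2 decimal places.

Sums needed: Σx·x = 158, Σx = 22, Σ1 = 7.
Right-hand side: Σx·z = -219, Σz = -40.
So MᵀM·[m, b]ᵀ = Mᵀz: [[158, 22]; [22, 7]]·[m, b]ᵀ = [-219, -40]ᵀ.
Δ = 158·7 − 22² = 622.
m = ((-219)·7 − 22·(-40))/622 = -653/622; b = (158·(-40) − 22·(-219))/622 = -751/311.

m = -1.05, b = -2.41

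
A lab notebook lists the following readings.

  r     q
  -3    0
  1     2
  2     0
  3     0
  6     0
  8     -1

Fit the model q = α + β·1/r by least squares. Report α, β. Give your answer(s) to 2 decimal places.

Setting ∂/∂α … = 0 gives: 6·α + (43/24)·β = 1;  (43/24)·α + (97/64)·β = 15/8.
(Σ1 = 6, Σ1/r = 43/24, Σ1/r·1/r = 97/64, Σq = 1, Σ1/r·q = 15/8.)
Eliminating β: (97/64)·(row 1) − (43/24)·(row 2) gives (3389/576)·α = (97/64)·1 − (43/24)·(15/8) = -59/32, so α = -1062/3389.
Then β = ((15/8) − (43/24)·(-1062/3389))/(97/64) = 5448/3389.

α = -0.31, β = 1.61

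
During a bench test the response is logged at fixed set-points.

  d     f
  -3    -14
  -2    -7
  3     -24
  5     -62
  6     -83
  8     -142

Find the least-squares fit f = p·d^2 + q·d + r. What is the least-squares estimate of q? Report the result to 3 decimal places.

q = -1.812

Sums needed: Σd^2·d^2 = 6195, Σd^2·d = 845, Σd^2 = 147, Σd·d = 147, Σd = 17, Σ1 = 6.
Moment sums: Σd^2·f = -13996, Σd·f = -1960, Σf = -332.
Solving the 3×3 system (Gaussian elimination) gives p = -213865/109068, q = -65887/36356, r = -58841/27267.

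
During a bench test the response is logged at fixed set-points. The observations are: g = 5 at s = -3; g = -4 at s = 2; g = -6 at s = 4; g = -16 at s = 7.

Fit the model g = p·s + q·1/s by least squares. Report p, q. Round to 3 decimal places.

Entries of MᵀM: Σs·s = 78, Σs·1/s = 4, Σ1/s·1/s = 3133/7056.
Right-hand side: Σs·g = -159, Σ1/s·g = -313/42.
Determinant 78·(3133/7056) − 4² = 21913/1176.
p = ((-159)·(3133/7056) − 4·(-313/42))/(21913/1176) = -95937/43826; q = (78·(-313/42) − 4·(-159))/(21913/1176) = 64344/21913.

p = -2.189, q = 2.936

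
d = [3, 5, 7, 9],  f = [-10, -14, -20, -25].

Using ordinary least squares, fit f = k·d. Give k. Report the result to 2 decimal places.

k = -2.84

Setting ∂/∂k … = 0 gives: 164·k = -465.
(Σd·d = 164, Σd·f = -465.)
Hence k = -465 / 164 ≈ -2.83537.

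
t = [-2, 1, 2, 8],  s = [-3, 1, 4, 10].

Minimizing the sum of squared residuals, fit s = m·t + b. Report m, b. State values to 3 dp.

m = 1.289, b = 0.100

Forming MᵀM = [[73, 9]; [9, 4]] and Mᵀs = [95, 12]ᵀ gives MᵀM·[m, b]ᵀ = Mᵀs.
Δ = 73·4 − 9² = 211.
m = (95·4 − 9·12)/211 = 272/211; b = (73·12 − 9·95)/211 = 21/211.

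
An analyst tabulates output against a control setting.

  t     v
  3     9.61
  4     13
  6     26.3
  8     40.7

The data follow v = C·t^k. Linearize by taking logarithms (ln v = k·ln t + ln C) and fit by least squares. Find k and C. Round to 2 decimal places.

k = 1.51, C = 1.73

Taking logs, ln v = k·ln t + ln C, so regress ln v on ln t.
Σln t = 6.3561, Σ(ln t)² = 10.6632, Σln v = 11.8036, Σln t·ln v = 19.6069.
Equations: 10.6632·k + 6.3561·ln C = 19.6069;  6.3561·k + 4·ln C = 11.8036.
Slope k = (n·Σln t·ln v − Σln t·Σln v)/(n·Σ(ln t)² − (Σln t)²) = (4·19.6069 − 6.3561·11.8036)/2.2529 = 1.51048; ln C = (Σln v − k·Σln t)/n = 0.55069, so C = exp(0.55069) = 1.73445.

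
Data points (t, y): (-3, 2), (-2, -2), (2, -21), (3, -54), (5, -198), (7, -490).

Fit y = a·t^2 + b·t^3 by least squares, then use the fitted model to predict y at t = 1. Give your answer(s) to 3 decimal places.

ŷ = -3.854

With design matrix M, MᵀM = [[3220, 19932]; [19932, 134860]] and Mᵀy = [-29520, -194484]ᵀ.
Determinant 3220·134860 − 19932² = 36964576.
a = ((-29520)·134860 − 19932·(-194484))/36964576 = -594387/210026; b = (3220·(-194484) − 19932·(-29520))/36964576 = -2365365/2310286.
At t = 1: ŷ = (-594387/210026)·(1) + (-2365365/2310286)·(1) = -4451811/1155143.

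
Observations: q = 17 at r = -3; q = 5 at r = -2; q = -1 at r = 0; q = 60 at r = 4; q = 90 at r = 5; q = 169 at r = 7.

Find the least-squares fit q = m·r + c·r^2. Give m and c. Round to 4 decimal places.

Entries of MᵀM: Σr·r = 103, Σr·r^2 = 497, Σr^2·r^2 = 3379.
For Mᵀq: Σr·q = 1812, Σr^2·q = 11664.
Eliminating c: 3379·(row 1) − 497·(row 2) gives 101028·m = 3379·1812 − 497·11664 = 325740, so m = 27145/8419.
Then c = (11664 − 497·(27145/8419))/3379 = 25069/8419.

m = 3.2243, c = 2.9777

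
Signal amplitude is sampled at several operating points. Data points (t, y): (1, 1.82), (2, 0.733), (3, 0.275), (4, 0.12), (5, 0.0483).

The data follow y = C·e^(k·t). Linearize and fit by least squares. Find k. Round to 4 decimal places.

k = -0.9068

Let Y = ln y. Fitting Y = k·t + ln C by least squares:
Σt = 15.0000, Σ(t)² = 55.0000, Σln y = -6.1533, Σt·ln y = -27.5280.
Equations: 55.0000·k + 15.0000·ln C = -27.5280;  15.0000·k + 5·ln C = -6.1533.
Solving (det = 50.0000): k = -0.90680, ln C = 1.48972.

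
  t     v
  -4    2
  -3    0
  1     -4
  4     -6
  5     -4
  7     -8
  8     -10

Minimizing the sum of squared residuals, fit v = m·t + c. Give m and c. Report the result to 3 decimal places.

AᵀA·[m, c]ᵀ = Aᵀv reads: 180·m + 18·c = -192;  18·m + 7·c = -30.
Eliminating c: 7·(row 1) − 18·(row 2) gives 936·m = 7·(-192) − 18·(-30) = -804, so m = -67/78.
Then c = ((-30) − 18·(-67/78))/7 = -27/13.

m = -0.859, c = -2.077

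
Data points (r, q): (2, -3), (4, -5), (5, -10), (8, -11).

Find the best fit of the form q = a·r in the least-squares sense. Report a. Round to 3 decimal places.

a = -1.505

With design matrix M, MᵀM = [[109]] and Mᵀq = [-164]ᵀ.
Hence a = -164 / 109 ≈ -1.50459.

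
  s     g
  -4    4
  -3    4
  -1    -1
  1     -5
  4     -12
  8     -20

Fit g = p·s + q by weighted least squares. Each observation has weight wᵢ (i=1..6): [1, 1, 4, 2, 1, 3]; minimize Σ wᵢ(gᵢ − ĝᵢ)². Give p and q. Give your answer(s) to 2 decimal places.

p = -2.10, q = -3.18

Compute the Gram sums: Σwᵢ·s·s = 239, Σwᵢ·s = 19, Σwᵢ·1 = 12.
Moment sums: Σwᵢ·s·g = -562, Σwᵢ·g = -78.
Eliminating q: 12·(row 1) − 19·(row 2) gives 2507·p = 12·(-562) − 19·(-78) = -5262, so p = -5262/2507.
Then q = ((-78) − 19·(-5262/2507))/12 = -7964/2507.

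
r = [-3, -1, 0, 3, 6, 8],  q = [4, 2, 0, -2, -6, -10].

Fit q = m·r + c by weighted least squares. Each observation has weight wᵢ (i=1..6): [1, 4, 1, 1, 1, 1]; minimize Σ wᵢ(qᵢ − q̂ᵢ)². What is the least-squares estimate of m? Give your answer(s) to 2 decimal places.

Normal-equation sums: Σwᵢ·r·r = 122, Σwᵢ·r = 10, Σwᵢ·1 = 9.
For AᵀWq: Σwᵢ·r·q = -142, Σwᵢ·q = -6.
Eliminating c: 9·(row 1) − 10·(row 2) gives 998·m = 9·(-142) − 10·(-6) = -1218, so m = -609/499.
Then c = ((-6) − 10·(-609/499))/9 = 344/499.

m = -1.22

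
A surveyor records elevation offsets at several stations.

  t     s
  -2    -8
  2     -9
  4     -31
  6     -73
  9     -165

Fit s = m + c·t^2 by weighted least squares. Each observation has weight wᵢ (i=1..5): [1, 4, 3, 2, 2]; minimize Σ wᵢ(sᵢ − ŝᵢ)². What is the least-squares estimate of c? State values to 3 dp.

Compute the Gram sums: Σwᵢ·1 = 12, Σwᵢ·t^2 = 302, Σwᵢ·t^2·t^2 = 16562.
And Σwᵢ·s = -613, Σwᵢ·t^2·s = -33650.
MᵀWM·[m, c]ᵀ = MᵀWs becomes [[12, 302]; [302, 16562]]·[m, c]ᵀ = [-613, -33650]ᵀ.
det = 12·16562 − 302² = 107540.
m = ((-613)·16562 − 302·(-33650))/107540 = 4897/53770; c = (12·(-33650) − 302·(-613))/107540 = -109337/53770.

c = -2.033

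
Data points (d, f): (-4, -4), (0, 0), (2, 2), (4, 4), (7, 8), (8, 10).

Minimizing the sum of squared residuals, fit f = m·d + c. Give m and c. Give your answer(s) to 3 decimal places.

m = 1.144, c = 0.093

The normal equations are: 149·m + 17·c = 172;  17·m + 6·c = 20.
Eliminating c: 6·(row 1) − 17·(row 2) gives 605·m = 6·172 − 17·20 = 692, so m = 692/605.
Then c = (20 − 17·(692/605))/6 = 56/605.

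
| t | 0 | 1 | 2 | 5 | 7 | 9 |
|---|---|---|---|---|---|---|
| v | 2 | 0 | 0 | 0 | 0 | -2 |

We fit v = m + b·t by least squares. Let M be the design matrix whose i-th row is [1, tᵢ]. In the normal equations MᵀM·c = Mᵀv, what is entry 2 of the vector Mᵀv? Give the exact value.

-18

Entry 2 ↔ basis t, so (Mᵀv)_{2} = Σᵢ (t)·vᵢ = (0)·(2) + (1)·(0) + (2)·(0) + (5)·(0) + (7)·(0) + (9)·(-2) = -18.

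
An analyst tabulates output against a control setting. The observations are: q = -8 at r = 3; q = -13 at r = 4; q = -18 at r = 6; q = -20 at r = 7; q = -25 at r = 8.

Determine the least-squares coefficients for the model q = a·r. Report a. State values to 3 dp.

a = -3.011

Normal-equation sums: Σr·r = 174.
For Mᵀq: Σr·q = -524.
MᵀM·[a]ᵀ = Mᵀq becomes [[174]]·[a]ᵀ = [-524]ᵀ.
a = (-524)/174 = -3.01149.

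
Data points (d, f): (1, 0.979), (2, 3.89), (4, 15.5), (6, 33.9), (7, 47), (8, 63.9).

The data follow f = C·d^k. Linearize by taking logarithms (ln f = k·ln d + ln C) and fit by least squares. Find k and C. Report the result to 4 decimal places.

k = 1.9961, C = 0.9747

Taking logs, ln f = k·ln d + ln C, so regress ln f on ln d.
Σln d = 7.8966, Σ(ln d)² = 13.7233, Σln f = 15.6089, Σln d·ln f = 27.1912.
Equations: 13.7233·k + 7.8966·ln C = 27.1912;  7.8966·k + 6·ln C = 15.6089.
Solving (det = 19.9843): k = 1.99611, ln C = -0.02558, so C = exp(-0.02558) = 0.97474.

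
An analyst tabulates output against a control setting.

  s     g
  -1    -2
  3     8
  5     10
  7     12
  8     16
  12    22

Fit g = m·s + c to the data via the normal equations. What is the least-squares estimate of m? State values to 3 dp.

m = 1.792

Compute the Gram sums: Σs·s = 292, Σs = 34, Σ1 = 6.
And Σs·g = 552, Σg = 66.
MᵀM·[m, c]ᵀ = Mᵀg becomes [[292, 34]; [34, 6]]·[m, c]ᵀ = [552, 66]ᵀ.
Eliminating c: 6·(row 1) − 34·(row 2) gives 596·m = 6·552 − 34·66 = 1068, so m = 267/149.
Then c = (66 − 34·(267/149))/6 = 126/149.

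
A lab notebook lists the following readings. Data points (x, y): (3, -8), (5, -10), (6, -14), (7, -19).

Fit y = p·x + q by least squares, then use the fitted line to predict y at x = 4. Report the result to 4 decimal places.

AᵀA·[p, q]ᵀ = Aᵀy reads: 119·p + 21·q = -291;  21·p + 4·q = -51.
(Σx·x = 119, Σx = 21, Σ1 = 4, Σx·y = -291, Σy = -51.)
Δ = 119·4 − 21² = 35.
p = ((-291)·4 − 21·(-51))/35 = -93/35; q = (119·(-51) − 21·(-291))/35 = 6/5.
At x = 4: ŷ = (-93/35)·(4) + (6/5)·(1) = -66/7.

ŷ = -9.4286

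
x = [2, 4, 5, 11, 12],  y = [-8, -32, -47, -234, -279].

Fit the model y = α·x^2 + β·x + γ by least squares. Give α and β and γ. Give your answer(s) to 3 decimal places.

α = -1.981, β = 0.670, γ = -1.756

Normal-equation sums: Σx^2·x^2 = 36274, Σx^2·x = 3256, Σx^2 = 310, Σx·x = 310, Σx = 34, Σ1 = 5.
And Σx^2·y = -70209, Σx·y = -6301, Σy = -600.
MᵀM·[α, β, γ]ᵀ = Mᵀy becomes [[36274, 3256, 310]; [3256, 310, 34]; [310, 34, 5]]·[α, β, γ]ᵀ = [-70209, -6301, -600]ᵀ.
Inverting the 3×3 Gram matrix, [α, β, γ]ᵀ = [-128503/64878, 43495/64878, -18990/10813]ᵀ.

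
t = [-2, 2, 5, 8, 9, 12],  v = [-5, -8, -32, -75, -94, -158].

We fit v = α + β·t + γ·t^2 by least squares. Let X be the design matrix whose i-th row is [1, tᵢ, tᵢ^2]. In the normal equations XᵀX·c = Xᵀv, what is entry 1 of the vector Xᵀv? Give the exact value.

Entry 1 ↔ basis 1, so (Xᵀv)_{1} = Σᵢ vᵢ = (1)·(-5) + (1)·(-8) + (1)·(-32) + (1)·(-75) + (1)·(-94) + (1)·(-158) = -372.

-372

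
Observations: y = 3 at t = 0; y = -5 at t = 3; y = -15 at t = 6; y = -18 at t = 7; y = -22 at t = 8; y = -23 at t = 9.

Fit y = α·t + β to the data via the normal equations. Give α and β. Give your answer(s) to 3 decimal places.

α = -3.026, β = 3.310

With design matrix X, XᵀX = [[239, 33]; [33, 6]] and Xᵀy = [-614, -80]ᵀ.
Δ = 239·6 − 33² = 345.
α = ((-614)·6 − 33·(-80))/345 = -348/115; β = (239·(-80) − 33·(-614))/345 = 1142/345.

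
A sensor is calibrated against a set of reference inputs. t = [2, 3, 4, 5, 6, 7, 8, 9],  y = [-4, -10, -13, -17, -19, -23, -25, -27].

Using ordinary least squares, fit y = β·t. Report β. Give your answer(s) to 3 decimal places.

β = -3.144

XᵀX·[β]ᵀ = Xᵀy reads: 284·β = -893.
(Σt·t = 284, Σt·y = -893.)
Hence β = -893 / 284 ≈ -3.14437.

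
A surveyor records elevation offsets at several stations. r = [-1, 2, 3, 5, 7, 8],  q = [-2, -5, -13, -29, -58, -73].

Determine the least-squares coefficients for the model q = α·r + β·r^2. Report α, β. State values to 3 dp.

From the data, Σr·r = 152, Σr·r^2 = 1014, Σr^2·r^2 = 7220.
Moment sums: Σr·q = -1182, Σr^2·q = -8378.
So MᵀM·[α, β]ᵀ = Mᵀq: [[152, 1014]; [1014, 7220]]·[α, β]ᵀ = [-1182, -8378]ᵀ.
Δ = 152·7220 − 1014² = 69244.
α = ((-1182)·7220 − 1014·(-8378))/69244 = -9687/17311; β = (152·(-8378) − 1014·(-1182))/69244 = -18727/17311.

α = -0.560, β = -1.082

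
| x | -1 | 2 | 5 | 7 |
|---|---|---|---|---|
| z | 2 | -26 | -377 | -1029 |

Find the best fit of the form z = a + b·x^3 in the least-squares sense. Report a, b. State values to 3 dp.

a = -1.757, b = -2.996

Compute the Gram sums: Σ1 = 4, Σx^3 = 475, Σx^3·x^3 = 133339.
Moment sums: Σz = -1430, Σx^3·z = -400282.
MᵀM·[a, b]ᵀ = Mᵀz becomes [[4, 475]; [475, 133339]]·[a, b]ᵀ = [-1430, -400282]ᵀ.
det = 4·133339 − 475² = 307731.
a = ((-1430)·133339 − 475·(-400282))/307731 = -540820/307731; b = (4·(-400282) − 475·(-1430))/307731 = -921878/307731.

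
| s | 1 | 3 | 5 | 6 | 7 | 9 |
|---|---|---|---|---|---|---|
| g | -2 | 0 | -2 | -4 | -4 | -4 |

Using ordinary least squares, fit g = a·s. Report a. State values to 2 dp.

a = -0.50

Normal-equation sums: Σs·s = 201.
Moment sums: Σs·g = -100.
Normal equations: [[201]]·[a]ᵀ = [-100]ᵀ.
Hence a = -100 / 201 ≈ -0.497512.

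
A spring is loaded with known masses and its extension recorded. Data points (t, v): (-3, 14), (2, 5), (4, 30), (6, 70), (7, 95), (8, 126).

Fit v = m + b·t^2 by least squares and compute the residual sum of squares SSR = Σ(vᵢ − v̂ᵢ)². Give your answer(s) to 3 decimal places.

Setting ∂/∂m … = 0 gives: 6·m + 178·b = 340;  178·m + 8146·b = 15865.
Eliminating b: 8146·(row 1) − 178·(row 2) gives 17192·m = 8146·340 − 178·15865 = -54330, so m = -27165/8596.
Then b = (15865 − 178·(-27165/8596))/8146 = 17335/8596.
Residuals: -4253/4298, 115/1228, 7685/8596, 4825/8596, -2815/4298, 821/8596; SSR = 21837/8596.

SSR = 2.540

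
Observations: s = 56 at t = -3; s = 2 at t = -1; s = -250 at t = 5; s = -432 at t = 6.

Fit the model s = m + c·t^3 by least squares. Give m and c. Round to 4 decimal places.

Entries of AᵀA: Σ1 = 4, Σt^3 = 313, Σt^3·t^3 = 63011.
For Aᵀs: Σs = -624, Σt^3·s = -126076.
Normal equations: [[4, 313]; [313, 63011]]·[m, c]ᵀ = [-624, -126076]ᵀ.
det = 4·63011 − 313² = 154075.
m = ((-624)·63011 − 313·(-126076))/154075 = 142924/154075; c = (4·(-126076) − 313·(-624))/154075 = -308992/154075.

m = 0.9276, c = -2.0055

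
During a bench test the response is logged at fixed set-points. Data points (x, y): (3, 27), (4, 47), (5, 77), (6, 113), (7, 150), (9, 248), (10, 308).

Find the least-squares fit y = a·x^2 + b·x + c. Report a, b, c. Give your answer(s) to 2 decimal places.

Setting ∂/∂a … = 0 gives: 21220·a + 2504·b + 316·c = 65226;  2504·a + 316·b + 44·c = 7694;  316·a + 44·b + 7·c = 970.
(Σx^2·x^2 = 21220, Σx^2·x = 2504, Σx^2 = 316, Σx·x = 316, Σx = 44, Σ1 = 7, Σx^2·y = 65226, Σx·y = 7694, Σy = 970.)
Solving the 3×3 system (Gaussian elimination) gives a = 5405/1806, b = 2173/1806, c = -86/21.

a = 2.99, b = 1.20, c = -4.10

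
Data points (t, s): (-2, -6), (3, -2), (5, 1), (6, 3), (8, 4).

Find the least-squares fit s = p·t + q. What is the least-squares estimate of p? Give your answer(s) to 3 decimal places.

Normal-equation sums: Σt·t = 138, Σt = 20, Σ1 = 5.
And Σt·s = 61, Σs = 0.
So AᵀA·[p, q]ᵀ = Aᵀs: [[138, 20]; [20, 5]]·[p, q]ᵀ = [61, 0]ᵀ.
Δ = 138·5 − 20² = 290.
p = (61·5 − 20·0)/290 = 61/58; q = (138·0 − 20·61)/290 = -122/29.

p = 1.052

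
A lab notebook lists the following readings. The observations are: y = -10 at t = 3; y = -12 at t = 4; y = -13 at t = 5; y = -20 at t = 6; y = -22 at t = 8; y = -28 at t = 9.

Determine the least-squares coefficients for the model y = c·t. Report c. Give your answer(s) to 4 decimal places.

The normal equations are: 231·c = -691.
(Σt·t = 231, Σt·y = -691.)
c = (-691)/231 = -2.99134.

c = -2.9913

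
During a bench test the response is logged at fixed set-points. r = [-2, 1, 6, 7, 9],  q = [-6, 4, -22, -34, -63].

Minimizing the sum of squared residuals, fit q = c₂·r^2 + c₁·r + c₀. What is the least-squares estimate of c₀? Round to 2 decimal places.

c₀ = 2.73

Setting ∂/∂c₂ … = 0 gives: 10275·c₂ + 1281·c₁ + 171·c₀ = -7581;  1281·c₂ + 171·c₁ + 21·c₀ = -921;  171·c₂ + 21·c₁ + 5·c₀ = -121.
(Σr^2·r^2 = 10275, Σr^2·r = 1281, Σr^2 = 171, Σr·r = 171, Σr = 21, Σ1 = 5, Σr^2·q = -7581, Σr·q = -921, Σq = -121.)
Inverting the 3×3 Gram matrix, [c₂, c₁, c₀]ᵀ = [-7325/6916, 2187/988, 725/266]ᵀ.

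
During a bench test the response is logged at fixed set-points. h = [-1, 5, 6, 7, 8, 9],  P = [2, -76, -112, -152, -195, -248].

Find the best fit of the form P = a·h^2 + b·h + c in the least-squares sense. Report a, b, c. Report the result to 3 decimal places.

With design matrix A, AᵀA = [[14980, 1924, 256]; [1924, 256, 34]; [256, 34, 6]] and AᵀP = [-45946, -5910, -781]ᵀ.
Inverting the 3×3 Gram matrix, [a, b, c]ᵀ = [-7267/2469, -35543/24690, 14697/4115]ᵀ.

a = -2.943, b = -1.440, c = 3.572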